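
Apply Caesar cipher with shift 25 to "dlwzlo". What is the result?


Caesar cipher: shift "dlwzlo" by 25
  'd' (pos 3) + 25 = pos 2 = 'c'
  'l' (pos 11) + 25 = pos 10 = 'k'
  'w' (pos 22) + 25 = pos 21 = 'v'
  'z' (pos 25) + 25 = pos 24 = 'y'
  'l' (pos 11) + 25 = pos 10 = 'k'
  'o' (pos 14) + 25 = pos 13 = 'n'
Result: ckvykn

ckvykn


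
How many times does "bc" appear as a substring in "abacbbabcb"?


Searching for "bc" in "abacbbabcb"
Scanning each position:
  Position 0: "ab" => no
  Position 1: "ba" => no
  Position 2: "ac" => no
  Position 3: "cb" => no
  Position 4: "bb" => no
  Position 5: "ba" => no
  Position 6: "ab" => no
  Position 7: "bc" => MATCH
  Position 8: "cb" => no
Total occurrences: 1

1


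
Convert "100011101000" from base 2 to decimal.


Input: "100011101000" in base 2
Positional expansion:
  Digit '1' (value 1) x 2^11 = 2048
  Digit '0' (value 0) x 2^10 = 0
  Digit '0' (value 0) x 2^9 = 0
  Digit '0' (value 0) x 2^8 = 0
  Digit '1' (value 1) x 2^7 = 128
  Digit '1' (value 1) x 2^6 = 64
  Digit '1' (value 1) x 2^5 = 32
  Digit '0' (value 0) x 2^4 = 0
  Digit '1' (value 1) x 2^3 = 8
  Digit '0' (value 0) x 2^2 = 0
  Digit '0' (value 0) x 2^1 = 0
  Digit '0' (value 0) x 2^0 = 0
Sum = 2280

2280


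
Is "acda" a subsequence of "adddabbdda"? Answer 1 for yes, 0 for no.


Check if "acda" is a subsequence of "adddabbdda"
Greedy scan:
  Position 0 ('a'): matches sub[0] = 'a'
  Position 1 ('d'): no match needed
  Position 2 ('d'): no match needed
  Position 3 ('d'): no match needed
  Position 4 ('a'): no match needed
  Position 5 ('b'): no match needed
  Position 6 ('b'): no match needed
  Position 7 ('d'): no match needed
  Position 8 ('d'): no match needed
  Position 9 ('a'): no match needed
Only matched 1/4 characters => not a subsequence

0


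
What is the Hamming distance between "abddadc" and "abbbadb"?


Comparing "abddadc" and "abbbadb" position by position:
  Position 0: 'a' vs 'a' => same
  Position 1: 'b' vs 'b' => same
  Position 2: 'd' vs 'b' => differ
  Position 3: 'd' vs 'b' => differ
  Position 4: 'a' vs 'a' => same
  Position 5: 'd' vs 'd' => same
  Position 6: 'c' vs 'b' => differ
Total differences (Hamming distance): 3

3


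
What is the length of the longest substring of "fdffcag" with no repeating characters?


Input: "fdffcag"
Sliding window (track last position of each char):
  Position 0 ('f'): window [0,0] length 1 -- new best
  Position 1 ('d'): window [0,1] length 2 -- new best
  Position 2 ('f'): repeat (last at 0), move window start to 1
  Position 2 ('f'): window [1,2] length 2
  Position 3 ('f'): repeat (last at 2), move window start to 3
  Position 3 ('f'): window [3,3] length 1
  Position 4 ('c'): window [3,4] length 2
  Position 5 ('a'): window [3,5] length 3 -- new best
  Position 6 ('g'): window [3,6] length 4 -- new best
Longest substring with no repeats: "fcag" with length 4

4


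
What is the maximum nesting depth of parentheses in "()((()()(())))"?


Input: "()((()()(())))"
Tracking depth:
  Position 0 '(': depth becomes 1
  Position 1 ')': depth becomes 0
  Position 2 '(': depth becomes 1
  Position 3 '(': depth becomes 2
  Position 4 '(': depth becomes 3
  Position 5 ')': depth becomes 2
  Position 6 '(': depth becomes 3
  Position 7 ')': depth becomes 2
  Position 8 '(': depth becomes 3
  Position 9 '(': depth becomes 4
  Position 10 ')': depth becomes 3
  Position 11 ')': depth becomes 2
  Position 12 ')': depth becomes 1
  Position 13 ')': depth becomes 0
Maximum depth reached: 4

4


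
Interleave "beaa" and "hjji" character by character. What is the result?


Interleaving "beaa" and "hjji":
  Position 0: 'b' from first, 'h' from second => "bh"
  Position 1: 'e' from first, 'j' from second => "ej"
  Position 2: 'a' from first, 'j' from second => "aj"
  Position 3: 'a' from first, 'i' from second => "ai"
Result: bhejajai

bhejajai


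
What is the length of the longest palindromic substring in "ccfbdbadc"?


Input: "ccfbdbadc"
Checking substrings for palindromes:
  [3:6] "bdb" (len 3) => palindrome
  [0:2] "cc" (len 2) => palindrome
Longest palindromic substring: "bdb" with length 3

3


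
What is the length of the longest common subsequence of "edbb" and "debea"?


LCS of "edbb" and "debea"
DP table:
           d    e    b    e    a
      0    0    0    0    0    0
  e   0    0    1    1    1    1
  d   0    1    1    1    1    1
  b   0    1    1    2    2    2
  b   0    1    1    2    2    2
LCS length = dp[4][5] = 2

2


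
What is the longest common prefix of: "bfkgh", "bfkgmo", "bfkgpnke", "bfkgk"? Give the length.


Words: bfkgh, bfkgmo, bfkgpnke, bfkgk
  Position 0: all 'b' => match
  Position 1: all 'f' => match
  Position 2: all 'k' => match
  Position 3: all 'g' => match
  Position 4: ('h', 'm', 'p', 'k') => mismatch, stop
LCP = "bfkg" (length 4)

4


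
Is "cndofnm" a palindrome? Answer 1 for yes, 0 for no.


Input: cndofnm
Reversed: mnfodnc
  Compare pos 0 ('c') with pos 6 ('m'): MISMATCH
  Compare pos 1 ('n') with pos 5 ('n'): match
  Compare pos 2 ('d') with pos 4 ('f'): MISMATCH
Result: not a palindrome

0


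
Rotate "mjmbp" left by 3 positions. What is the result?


Input: "mjmbp", rotate left by 3
First 3 characters: "mjm"
Remaining characters: "bp"
Concatenate remaining + first: "bp" + "mjm" = "bpmjm"

bpmjm


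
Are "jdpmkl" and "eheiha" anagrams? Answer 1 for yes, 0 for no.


Strings: "jdpmkl", "eheiha"
Sorted first:  djklmp
Sorted second: aeehhi
Differ at position 0: 'd' vs 'a' => not anagrams

0


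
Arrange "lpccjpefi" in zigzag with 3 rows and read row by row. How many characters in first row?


Zigzag "lpccjpefi" into 3 rows:
Placing characters:
  'l' => row 0
  'p' => row 1
  'c' => row 2
  'c' => row 1
  'j' => row 0
  'p' => row 1
  'e' => row 2
  'f' => row 1
  'i' => row 0
Rows:
  Row 0: "lji"
  Row 1: "pcpf"
  Row 2: "ce"
First row length: 3

3


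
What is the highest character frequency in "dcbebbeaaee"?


Input: dcbebbeaaee
Character counts:
  'a': 2
  'b': 3
  'c': 1
  'd': 1
  'e': 4
Maximum frequency: 4

4


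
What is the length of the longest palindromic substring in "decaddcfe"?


Input: "decaddcfe"
Checking substrings for palindromes:
  [4:6] "dd" (len 2) => palindrome
Longest palindromic substring: "dd" with length 2

2


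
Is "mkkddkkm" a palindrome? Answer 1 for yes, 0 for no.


Input: mkkddkkm
Reversed: mkkddkkm
  Compare pos 0 ('m') with pos 7 ('m'): match
  Compare pos 1 ('k') with pos 6 ('k'): match
  Compare pos 2 ('k') with pos 5 ('k'): match
  Compare pos 3 ('d') with pos 4 ('d'): match
Result: palindrome

1


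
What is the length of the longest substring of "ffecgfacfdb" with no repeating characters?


Input: "ffecgfacfdb"
Sliding window (track last position of each char):
  Position 0 ('f'): window [0,0] length 1 -- new best
  Position 1 ('f'): repeat (last at 0), move window start to 1
  Position 1 ('f'): window [1,1] length 1
  Position 2 ('e'): window [1,2] length 2 -- new best
  Position 3 ('c'): window [1,3] length 3 -- new best
  Position 4 ('g'): window [1,4] length 4 -- new best
  Position 5 ('f'): repeat (last at 1), move window start to 2
  Position 5 ('f'): window [2,5] length 4
  Position 6 ('a'): window [2,6] length 5 -- new best
  Position 7 ('c'): repeat (last at 3), move window start to 4
  Position 7 ('c'): window [4,7] length 4
  Position 8 ('f'): repeat (last at 5), move window start to 6
  Position 8 ('f'): window [6,8] length 3
  Position 9 ('d'): window [6,9] length 4
  Position 10 ('b'): window [6,10] length 5
Longest substring with no repeats: "ecgfa" with length 5

5


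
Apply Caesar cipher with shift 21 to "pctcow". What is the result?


Caesar cipher: shift "pctcow" by 21
  'p' (pos 15) + 21 = pos 10 = 'k'
  'c' (pos 2) + 21 = pos 23 = 'x'
  't' (pos 19) + 21 = pos 14 = 'o'
  'c' (pos 2) + 21 = pos 23 = 'x'
  'o' (pos 14) + 21 = pos 9 = 'j'
  'w' (pos 22) + 21 = pos 17 = 'r'
Result: kxoxjr

kxoxjr


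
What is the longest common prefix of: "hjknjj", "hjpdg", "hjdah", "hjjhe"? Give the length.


Words: hjknjj, hjpdg, hjdah, hjjhe
  Position 0: all 'h' => match
  Position 1: all 'j' => match
  Position 2: ('k', 'p', 'd', 'j') => mismatch, stop
LCP = "hj" (length 2)

2


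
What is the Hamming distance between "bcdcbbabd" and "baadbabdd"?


Comparing "bcdcbbabd" and "baadbabdd" position by position:
  Position 0: 'b' vs 'b' => same
  Position 1: 'c' vs 'a' => differ
  Position 2: 'd' vs 'a' => differ
  Position 3: 'c' vs 'd' => differ
  Position 4: 'b' vs 'b' => same
  Position 5: 'b' vs 'a' => differ
  Position 6: 'a' vs 'b' => differ
  Position 7: 'b' vs 'd' => differ
  Position 8: 'd' vs 'd' => same
Total differences (Hamming distance): 6

6


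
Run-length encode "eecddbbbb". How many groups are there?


Input: eecddbbbb
Scanning for consecutive runs:
  Group 1: 'e' x 2 (positions 0-1)
  Group 2: 'c' x 1 (positions 2-2)
  Group 3: 'd' x 2 (positions 3-4)
  Group 4: 'b' x 4 (positions 5-8)
Total groups: 4

4


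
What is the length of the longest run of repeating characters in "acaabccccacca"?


Input: "acaabccccacca"
Scanning for longest run:
  Position 1 ('c'): new char, reset run to 1
  Position 2 ('a'): new char, reset run to 1
  Position 3 ('a'): continues run of 'a', length=2
  Position 4 ('b'): new char, reset run to 1
  Position 5 ('c'): new char, reset run to 1
  Position 6 ('c'): continues run of 'c', length=2
  Position 7 ('c'): continues run of 'c', length=3
  Position 8 ('c'): continues run of 'c', length=4
  Position 9 ('a'): new char, reset run to 1
  Position 10 ('c'): new char, reset run to 1
  Position 11 ('c'): continues run of 'c', length=2
  Position 12 ('a'): new char, reset run to 1
Longest run: 'c' with length 4

4


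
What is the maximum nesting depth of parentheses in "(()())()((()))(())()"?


Input: "(()())()((()))(())()"
Tracking depth:
  Position 0 '(': depth becomes 1
  Position 1 '(': depth becomes 2
  Position 2 ')': depth becomes 1
  Position 3 '(': depth becomes 2
  Position 4 ')': depth becomes 1
  Position 5 ')': depth becomes 0
  Position 6 '(': depth becomes 1
  Position 7 ')': depth becomes 0
  Position 8 '(': depth becomes 1
  Position 9 '(': depth becomes 2
  Position 10 '(': depth becomes 3
  Position 11 ')': depth becomes 2
  Position 12 ')': depth becomes 1
  Position 13 ')': depth becomes 0
  Position 14 '(': depth becomes 1
  Position 15 '(': depth becomes 2
  Position 16 ')': depth becomes 1
  Position 17 ')': depth becomes 0
  Position 18 '(': depth becomes 1
  Position 19 ')': depth becomes 0
Maximum depth reached: 3

3


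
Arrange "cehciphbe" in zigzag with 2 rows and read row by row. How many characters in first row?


Zigzag "cehciphbe" into 2 rows:
Placing characters:
  'c' => row 0
  'e' => row 1
  'h' => row 0
  'c' => row 1
  'i' => row 0
  'p' => row 1
  'h' => row 0
  'b' => row 1
  'e' => row 0
Rows:
  Row 0: "chihe"
  Row 1: "ecpb"
First row length: 5

5


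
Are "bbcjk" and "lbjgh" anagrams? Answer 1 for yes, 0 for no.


Strings: "bbcjk", "lbjgh"
Sorted first:  bbcjk
Sorted second: bghjl
Differ at position 1: 'b' vs 'g' => not anagrams

0


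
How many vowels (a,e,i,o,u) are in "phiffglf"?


Input: phiffglf
Checking each character:
  'p' at position 0: consonant
  'h' at position 1: consonant
  'i' at position 2: vowel (running total: 1)
  'f' at position 3: consonant
  'f' at position 4: consonant
  'g' at position 5: consonant
  'l' at position 6: consonant
  'f' at position 7: consonant
Total vowels: 1

1


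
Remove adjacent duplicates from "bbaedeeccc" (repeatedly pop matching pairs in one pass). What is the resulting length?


Input: bbaedeeccc
Stack-based adjacent duplicate removal:
  Read 'b': push. Stack: b
  Read 'b': matches stack top 'b' => pop. Stack: (empty)
  Read 'a': push. Stack: a
  Read 'e': push. Stack: ae
  Read 'd': push. Stack: aed
  Read 'e': push. Stack: aede
  Read 'e': matches stack top 'e' => pop. Stack: aed
  Read 'c': push. Stack: aedc
  Read 'c': matches stack top 'c' => pop. Stack: aed
  Read 'c': push. Stack: aedc
Final stack: "aedc" (length 4)

4


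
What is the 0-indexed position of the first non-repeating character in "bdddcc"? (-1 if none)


Input: bdddcc
Character frequencies:
  'b': 1
  'c': 2
  'd': 3
Scanning left to right for freq == 1:
  Position 0 ('b'): unique! => answer = 0

0


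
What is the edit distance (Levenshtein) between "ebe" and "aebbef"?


Computing edit distance: "ebe" -> "aebbef"
DP table:
           a    e    b    b    e    f
      0    1    2    3    4    5    6
  e   1    1    1    2    3    4    5
  b   2    2    2    1    2    3    4
  e   3    3    2    2    2    2    3
Edit distance = dp[3][6] = 3

3


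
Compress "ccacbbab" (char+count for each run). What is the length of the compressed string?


Input: ccacbbab
Runs:
  'c' x 2 => "c2"
  'a' x 1 => "a1"
  'c' x 1 => "c1"
  'b' x 2 => "b2"
  'a' x 1 => "a1"
  'b' x 1 => "b1"
Compressed: "c2a1c1b2a1b1"
Compressed length: 12

12


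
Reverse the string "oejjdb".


Input: oejjdb
Reading characters right to left:
  Position 5: 'b'
  Position 4: 'd'
  Position 3: 'j'
  Position 2: 'j'
  Position 1: 'e'
  Position 0: 'o'
Reversed: bdjjeo

bdjjeo


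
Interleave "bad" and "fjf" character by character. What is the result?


Interleaving "bad" and "fjf":
  Position 0: 'b' from first, 'f' from second => "bf"
  Position 1: 'a' from first, 'j' from second => "aj"
  Position 2: 'd' from first, 'f' from second => "df"
Result: bfajdf

bfajdf


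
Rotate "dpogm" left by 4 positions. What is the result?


Input: "dpogm", rotate left by 4
First 4 characters: "dpog"
Remaining characters: "m"
Concatenate remaining + first: "m" + "dpog" = "mdpog"

mdpog


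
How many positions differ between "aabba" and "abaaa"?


Comparing "aabba" and "abaaa" position by position:
  Position 0: 'a' vs 'a' => same
  Position 1: 'a' vs 'b' => DIFFER
  Position 2: 'b' vs 'a' => DIFFER
  Position 3: 'b' vs 'a' => DIFFER
  Position 4: 'a' vs 'a' => same
Positions that differ: 3

3


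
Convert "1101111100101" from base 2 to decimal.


Input: "1101111100101" in base 2
Positional expansion:
  Digit '1' (value 1) x 2^12 = 4096
  Digit '1' (value 1) x 2^11 = 2048
  Digit '0' (value 0) x 2^10 = 0
  Digit '1' (value 1) x 2^9 = 512
  Digit '1' (value 1) x 2^8 = 256
  Digit '1' (value 1) x 2^7 = 128
  Digit '1' (value 1) x 2^6 = 64
  Digit '1' (value 1) x 2^5 = 32
  Digit '0' (value 0) x 2^4 = 0
  Digit '0' (value 0) x 2^3 = 0
  Digit '1' (value 1) x 2^2 = 4
  Digit '0' (value 0) x 2^1 = 0
  Digit '1' (value 1) x 2^0 = 1
Sum = 7141

7141


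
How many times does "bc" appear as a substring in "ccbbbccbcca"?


Searching for "bc" in "ccbbbccbcca"
Scanning each position:
  Position 0: "cc" => no
  Position 1: "cb" => no
  Position 2: "bb" => no
  Position 3: "bb" => no
  Position 4: "bc" => MATCH
  Position 5: "cc" => no
  Position 6: "cb" => no
  Position 7: "bc" => MATCH
  Position 8: "cc" => no
  Position 9: "ca" => no
Total occurrences: 2

2


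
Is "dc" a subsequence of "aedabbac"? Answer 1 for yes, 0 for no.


Check if "dc" is a subsequence of "aedabbac"
Greedy scan:
  Position 0 ('a'): no match needed
  Position 1 ('e'): no match needed
  Position 2 ('d'): matches sub[0] = 'd'
  Position 3 ('a'): no match needed
  Position 4 ('b'): no match needed
  Position 5 ('b'): no match needed
  Position 6 ('a'): no match needed
  Position 7 ('c'): matches sub[1] = 'c'
All 2 characters matched => is a subsequence

1


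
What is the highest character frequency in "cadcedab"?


Input: cadcedab
Character counts:
  'a': 2
  'b': 1
  'c': 2
  'd': 2
  'e': 1
Maximum frequency: 2

2


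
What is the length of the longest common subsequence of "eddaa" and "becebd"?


LCS of "eddaa" and "becebd"
DP table:
           b    e    c    e    b    d
      0    0    0    0    0    0    0
  e   0    0    1    1    1    1    1
  d   0    0    1    1    1    1    2
  d   0    0    1    1    1    1    2
  a   0    0    1    1    1    1    2
  a   0    0    1    1    1    1    2
LCS length = dp[5][6] = 2

2


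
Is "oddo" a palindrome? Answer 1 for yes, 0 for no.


Input: oddo
Reversed: oddo
  Compare pos 0 ('o') with pos 3 ('o'): match
  Compare pos 1 ('d') with pos 2 ('d'): match
Result: palindrome

1


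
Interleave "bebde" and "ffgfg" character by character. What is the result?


Interleaving "bebde" and "ffgfg":
  Position 0: 'b' from first, 'f' from second => "bf"
  Position 1: 'e' from first, 'f' from second => "ef"
  Position 2: 'b' from first, 'g' from second => "bg"
  Position 3: 'd' from first, 'f' from second => "df"
  Position 4: 'e' from first, 'g' from second => "eg"
Result: bfefbgdfeg

bfefbgdfeg


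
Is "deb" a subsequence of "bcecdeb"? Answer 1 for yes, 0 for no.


Check if "deb" is a subsequence of "bcecdeb"
Greedy scan:
  Position 0 ('b'): no match needed
  Position 1 ('c'): no match needed
  Position 2 ('e'): no match needed
  Position 3 ('c'): no match needed
  Position 4 ('d'): matches sub[0] = 'd'
  Position 5 ('e'): matches sub[1] = 'e'
  Position 6 ('b'): matches sub[2] = 'b'
All 3 characters matched => is a subsequence

1


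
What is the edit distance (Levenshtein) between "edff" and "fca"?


Computing edit distance: "edff" -> "fca"
DP table:
           f    c    a
      0    1    2    3
  e   1    1    2    3
  d   2    2    2    3
  f   3    2    3    3
  f   4    3    3    4
Edit distance = dp[4][3] = 4

4


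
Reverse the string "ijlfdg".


Input: ijlfdg
Reading characters right to left:
  Position 5: 'g'
  Position 4: 'd'
  Position 3: 'f'
  Position 2: 'l'
  Position 1: 'j'
  Position 0: 'i'
Reversed: gdflji

gdflji


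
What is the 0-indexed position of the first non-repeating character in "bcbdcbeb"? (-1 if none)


Input: bcbdcbeb
Character frequencies:
  'b': 4
  'c': 2
  'd': 1
  'e': 1
Scanning left to right for freq == 1:
  Position 0 ('b'): freq=4, skip
  Position 1 ('c'): freq=2, skip
  Position 2 ('b'): freq=4, skip
  Position 3 ('d'): unique! => answer = 3

3


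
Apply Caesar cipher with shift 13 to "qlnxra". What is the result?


Caesar cipher: shift "qlnxra" by 13
  'q' (pos 16) + 13 = pos 3 = 'd'
  'l' (pos 11) + 13 = pos 24 = 'y'
  'n' (pos 13) + 13 = pos 0 = 'a'
  'x' (pos 23) + 13 = pos 10 = 'k'
  'r' (pos 17) + 13 = pos 4 = 'e'
  'a' (pos 0) + 13 = pos 13 = 'n'
Result: dyaken

dyaken


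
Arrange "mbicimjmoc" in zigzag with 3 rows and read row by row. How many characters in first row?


Zigzag "mbicimjmoc" into 3 rows:
Placing characters:
  'm' => row 0
  'b' => row 1
  'i' => row 2
  'c' => row 1
  'i' => row 0
  'm' => row 1
  'j' => row 2
  'm' => row 1
  'o' => row 0
  'c' => row 1
Rows:
  Row 0: "mio"
  Row 1: "bcmmc"
  Row 2: "ij"
First row length: 3

3


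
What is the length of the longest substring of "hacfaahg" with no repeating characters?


Input: "hacfaahg"
Sliding window (track last position of each char):
  Position 0 ('h'): window [0,0] length 1 -- new best
  Position 1 ('a'): window [0,1] length 2 -- new best
  Position 2 ('c'): window [0,2] length 3 -- new best
  Position 3 ('f'): window [0,3] length 4 -- new best
  Position 4 ('a'): repeat (last at 1), move window start to 2
  Position 4 ('a'): window [2,4] length 3
  Position 5 ('a'): repeat (last at 4), move window start to 5
  Position 5 ('a'): window [5,5] length 1
  Position 6 ('h'): window [5,6] length 2
  Position 7 ('g'): window [5,7] length 3
Longest substring with no repeats: "hacf" with length 4

4


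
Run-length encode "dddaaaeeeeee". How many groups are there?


Input: dddaaaeeeeee
Scanning for consecutive runs:
  Group 1: 'd' x 3 (positions 0-2)
  Group 2: 'a' x 3 (positions 3-5)
  Group 3: 'e' x 6 (positions 6-11)
Total groups: 3

3


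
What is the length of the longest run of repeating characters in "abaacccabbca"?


Input: "abaacccabbca"
Scanning for longest run:
  Position 1 ('b'): new char, reset run to 1
  Position 2 ('a'): new char, reset run to 1
  Position 3 ('a'): continues run of 'a', length=2
  Position 4 ('c'): new char, reset run to 1
  Position 5 ('c'): continues run of 'c', length=2
  Position 6 ('c'): continues run of 'c', length=3
  Position 7 ('a'): new char, reset run to 1
  Position 8 ('b'): new char, reset run to 1
  Position 9 ('b'): continues run of 'b', length=2
  Position 10 ('c'): new char, reset run to 1
  Position 11 ('a'): new char, reset run to 1
Longest run: 'c' with length 3

3


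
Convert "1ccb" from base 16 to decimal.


Input: "1ccb" in base 16
Positional expansion:
  Digit '1' (value 1) x 16^3 = 4096
  Digit 'c' (value 12) x 16^2 = 3072
  Digit 'c' (value 12) x 16^1 = 192
  Digit 'b' (value 11) x 16^0 = 11
Sum = 7371

7371


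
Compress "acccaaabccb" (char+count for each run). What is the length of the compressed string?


Input: acccaaabccb
Runs:
  'a' x 1 => "a1"
  'c' x 3 => "c3"
  'a' x 3 => "a3"
  'b' x 1 => "b1"
  'c' x 2 => "c2"
  'b' x 1 => "b1"
Compressed: "a1c3a3b1c2b1"
Compressed length: 12

12


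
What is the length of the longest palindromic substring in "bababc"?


Input: "bababc"
Checking substrings for palindromes:
  [0:5] "babab" (len 5) => palindrome
  [0:3] "bab" (len 3) => palindrome
  [1:4] "aba" (len 3) => palindrome
  [2:5] "bab" (len 3) => palindrome
Longest palindromic substring: "babab" with length 5

5


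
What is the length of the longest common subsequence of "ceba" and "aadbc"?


LCS of "ceba" and "aadbc"
DP table:
           a    a    d    b    c
      0    0    0    0    0    0
  c   0    0    0    0    0    1
  e   0    0    0    0    0    1
  b   0    0    0    0    1    1
  a   0    1    1    1    1    1
LCS length = dp[4][5] = 1

1


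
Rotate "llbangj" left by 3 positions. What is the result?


Input: "llbangj", rotate left by 3
First 3 characters: "llb"
Remaining characters: "angj"
Concatenate remaining + first: "angj" + "llb" = "angjllb"

angjllb


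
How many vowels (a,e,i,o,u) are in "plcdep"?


Input: plcdep
Checking each character:
  'p' at position 0: consonant
  'l' at position 1: consonant
  'c' at position 2: consonant
  'd' at position 3: consonant
  'e' at position 4: vowel (running total: 1)
  'p' at position 5: consonant
Total vowels: 1

1


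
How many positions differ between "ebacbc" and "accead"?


Comparing "ebacbc" and "accead" position by position:
  Position 0: 'e' vs 'a' => DIFFER
  Position 1: 'b' vs 'c' => DIFFER
  Position 2: 'a' vs 'c' => DIFFER
  Position 3: 'c' vs 'e' => DIFFER
  Position 4: 'b' vs 'a' => DIFFER
  Position 5: 'c' vs 'd' => DIFFER
Positions that differ: 6

6


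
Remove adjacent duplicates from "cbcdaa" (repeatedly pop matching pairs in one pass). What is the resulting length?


Input: cbcdaa
Stack-based adjacent duplicate removal:
  Read 'c': push. Stack: c
  Read 'b': push. Stack: cb
  Read 'c': push. Stack: cbc
  Read 'd': push. Stack: cbcd
  Read 'a': push. Stack: cbcda
  Read 'a': matches stack top 'a' => pop. Stack: cbcd
Final stack: "cbcd" (length 4)

4


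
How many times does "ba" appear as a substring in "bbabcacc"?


Searching for "ba" in "bbabcacc"
Scanning each position:
  Position 0: "bb" => no
  Position 1: "ba" => MATCH
  Position 2: "ab" => no
  Position 3: "bc" => no
  Position 4: "ca" => no
  Position 5: "ac" => no
  Position 6: "cc" => no
Total occurrences: 1

1


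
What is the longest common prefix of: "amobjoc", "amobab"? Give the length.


Words: amobjoc, amobab
  Position 0: all 'a' => match
  Position 1: all 'm' => match
  Position 2: all 'o' => match
  Position 3: all 'b' => match
  Position 4: ('j', 'a') => mismatch, stop
LCP = "amob" (length 4)

4


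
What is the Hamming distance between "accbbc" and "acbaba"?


Comparing "accbbc" and "acbaba" position by position:
  Position 0: 'a' vs 'a' => same
  Position 1: 'c' vs 'c' => same
  Position 2: 'c' vs 'b' => differ
  Position 3: 'b' vs 'a' => differ
  Position 4: 'b' vs 'b' => same
  Position 5: 'c' vs 'a' => differ
Total differences (Hamming distance): 3

3


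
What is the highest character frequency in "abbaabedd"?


Input: abbaabedd
Character counts:
  'a': 3
  'b': 3
  'd': 2
  'e': 1
Maximum frequency: 3

3


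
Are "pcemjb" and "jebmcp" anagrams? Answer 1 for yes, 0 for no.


Strings: "pcemjb", "jebmcp"
Sorted first:  bcejmp
Sorted second: bcejmp
Sorted forms match => anagrams

1


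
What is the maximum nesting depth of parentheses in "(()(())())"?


Input: "(()(())())"
Tracking depth:
  Position 0 '(': depth becomes 1
  Position 1 '(': depth becomes 2
  Position 2 ')': depth becomes 1
  Position 3 '(': depth becomes 2
  Position 4 '(': depth becomes 3
  Position 5 ')': depth becomes 2
  Position 6 ')': depth becomes 1
  Position 7 '(': depth becomes 2
  Position 8 ')': depth becomes 1
  Position 9 ')': depth becomes 0
Maximum depth reached: 3

3


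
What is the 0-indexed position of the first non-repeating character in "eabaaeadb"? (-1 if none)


Input: eabaaeadb
Character frequencies:
  'a': 4
  'b': 2
  'd': 1
  'e': 2
Scanning left to right for freq == 1:
  Position 0 ('e'): freq=2, skip
  Position 1 ('a'): freq=4, skip
  Position 2 ('b'): freq=2, skip
  Position 3 ('a'): freq=4, skip
  Position 4 ('a'): freq=4, skip
  Position 5 ('e'): freq=2, skip
  Position 6 ('a'): freq=4, skip
  Position 7 ('d'): unique! => answer = 7

7


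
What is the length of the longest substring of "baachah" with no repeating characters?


Input: "baachah"
Sliding window (track last position of each char):
  Position 0 ('b'): window [0,0] length 1 -- new best
  Position 1 ('a'): window [0,1] length 2 -- new best
  Position 2 ('a'): repeat (last at 1), move window start to 2
  Position 2 ('a'): window [2,2] length 1
  Position 3 ('c'): window [2,3] length 2
  Position 4 ('h'): window [2,4] length 3 -- new best
  Position 5 ('a'): repeat (last at 2), move window start to 3
  Position 5 ('a'): window [3,5] length 3
  Position 6 ('h'): repeat (last at 4), move window start to 5
  Position 6 ('h'): window [5,6] length 2
Longest substring with no repeats: "ach" with length 3

3


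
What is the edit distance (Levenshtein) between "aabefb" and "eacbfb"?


Computing edit distance: "aabefb" -> "eacbfb"
DP table:
           e    a    c    b    f    b
      0    1    2    3    4    5    6
  a   1    1    1    2    3    4    5
  a   2    2    1    2    3    4    5
  b   3    3    2    2    2    3    4
  e   4    3    3    3    3    3    4
  f   5    4    4    4    4    3    4
  b   6    5    5    5    4    4    3
Edit distance = dp[6][6] = 3

3


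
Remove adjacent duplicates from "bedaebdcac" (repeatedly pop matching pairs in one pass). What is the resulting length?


Input: bedaebdcac
Stack-based adjacent duplicate removal:
  Read 'b': push. Stack: b
  Read 'e': push. Stack: be
  Read 'd': push. Stack: bed
  Read 'a': push. Stack: beda
  Read 'e': push. Stack: bedae
  Read 'b': push. Stack: bedaeb
  Read 'd': push. Stack: bedaebd
  Read 'c': push. Stack: bedaebdc
  Read 'a': push. Stack: bedaebdca
  Read 'c': push. Stack: bedaebdcac
Final stack: "bedaebdcac" (length 10)

10


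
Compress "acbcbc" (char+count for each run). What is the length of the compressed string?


Input: acbcbc
Runs:
  'a' x 1 => "a1"
  'c' x 1 => "c1"
  'b' x 1 => "b1"
  'c' x 1 => "c1"
  'b' x 1 => "b1"
  'c' x 1 => "c1"
Compressed: "a1c1b1c1b1c1"
Compressed length: 12

12


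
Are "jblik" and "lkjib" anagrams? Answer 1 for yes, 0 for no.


Strings: "jblik", "lkjib"
Sorted first:  bijkl
Sorted second: bijkl
Sorted forms match => anagrams

1


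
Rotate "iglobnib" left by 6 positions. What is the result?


Input: "iglobnib", rotate left by 6
First 6 characters: "iglobn"
Remaining characters: "ib"
Concatenate remaining + first: "ib" + "iglobn" = "ibiglobn"

ibiglobn


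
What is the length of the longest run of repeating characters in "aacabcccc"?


Input: "aacabcccc"
Scanning for longest run:
  Position 1 ('a'): continues run of 'a', length=2
  Position 2 ('c'): new char, reset run to 1
  Position 3 ('a'): new char, reset run to 1
  Position 4 ('b'): new char, reset run to 1
  Position 5 ('c'): new char, reset run to 1
  Position 6 ('c'): continues run of 'c', length=2
  Position 7 ('c'): continues run of 'c', length=3
  Position 8 ('c'): continues run of 'c', length=4
Longest run: 'c' with length 4

4


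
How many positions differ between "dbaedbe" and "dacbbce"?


Comparing "dbaedbe" and "dacbbce" position by position:
  Position 0: 'd' vs 'd' => same
  Position 1: 'b' vs 'a' => DIFFER
  Position 2: 'a' vs 'c' => DIFFER
  Position 3: 'e' vs 'b' => DIFFER
  Position 4: 'd' vs 'b' => DIFFER
  Position 5: 'b' vs 'c' => DIFFER
  Position 6: 'e' vs 'e' => same
Positions that differ: 5

5


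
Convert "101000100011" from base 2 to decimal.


Input: "101000100011" in base 2
Positional expansion:
  Digit '1' (value 1) x 2^11 = 2048
  Digit '0' (value 0) x 2^10 = 0
  Digit '1' (value 1) x 2^9 = 512
  Digit '0' (value 0) x 2^8 = 0
  Digit '0' (value 0) x 2^7 = 0
  Digit '0' (value 0) x 2^6 = 0
  Digit '1' (value 1) x 2^5 = 32
  Digit '0' (value 0) x 2^4 = 0
  Digit '0' (value 0) x 2^3 = 0
  Digit '0' (value 0) x 2^2 = 0
  Digit '1' (value 1) x 2^1 = 2
  Digit '1' (value 1) x 2^0 = 1
Sum = 2595

2595


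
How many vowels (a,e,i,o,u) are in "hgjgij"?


Input: hgjgij
Checking each character:
  'h' at position 0: consonant
  'g' at position 1: consonant
  'j' at position 2: consonant
  'g' at position 3: consonant
  'i' at position 4: vowel (running total: 1)
  'j' at position 5: consonant
Total vowels: 1

1


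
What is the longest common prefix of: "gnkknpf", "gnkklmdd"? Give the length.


Words: gnkknpf, gnkklmdd
  Position 0: all 'g' => match
  Position 1: all 'n' => match
  Position 2: all 'k' => match
  Position 3: all 'k' => match
  Position 4: ('n', 'l') => mismatch, stop
LCP = "gnkk" (length 4)

4


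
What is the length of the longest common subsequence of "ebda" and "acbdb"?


LCS of "ebda" and "acbdb"
DP table:
           a    c    b    d    b
      0    0    0    0    0    0
  e   0    0    0    0    0    0
  b   0    0    0    1    1    1
  d   0    0    0    1    2    2
  a   0    1    1    1    2    2
LCS length = dp[4][5] = 2

2


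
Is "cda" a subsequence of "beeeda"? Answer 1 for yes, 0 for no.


Check if "cda" is a subsequence of "beeeda"
Greedy scan:
  Position 0 ('b'): no match needed
  Position 1 ('e'): no match needed
  Position 2 ('e'): no match needed
  Position 3 ('e'): no match needed
  Position 4 ('d'): no match needed
  Position 5 ('a'): no match needed
Only matched 0/3 characters => not a subsequence

0


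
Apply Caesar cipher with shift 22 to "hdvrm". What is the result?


Caesar cipher: shift "hdvrm" by 22
  'h' (pos 7) + 22 = pos 3 = 'd'
  'd' (pos 3) + 22 = pos 25 = 'z'
  'v' (pos 21) + 22 = pos 17 = 'r'
  'r' (pos 17) + 22 = pos 13 = 'n'
  'm' (pos 12) + 22 = pos 8 = 'i'
Result: dzrni

dzrni


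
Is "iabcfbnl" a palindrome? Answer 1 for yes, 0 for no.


Input: iabcfbnl
Reversed: lnbfcbai
  Compare pos 0 ('i') with pos 7 ('l'): MISMATCH
  Compare pos 1 ('a') with pos 6 ('n'): MISMATCH
  Compare pos 2 ('b') with pos 5 ('b'): match
  Compare pos 3 ('c') with pos 4 ('f'): MISMATCH
Result: not a palindrome

0


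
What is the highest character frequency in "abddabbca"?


Input: abddabbca
Character counts:
  'a': 3
  'b': 3
  'c': 1
  'd': 2
Maximum frequency: 3

3


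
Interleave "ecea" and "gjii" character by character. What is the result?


Interleaving "ecea" and "gjii":
  Position 0: 'e' from first, 'g' from second => "eg"
  Position 1: 'c' from first, 'j' from second => "cj"
  Position 2: 'e' from first, 'i' from second => "ei"
  Position 3: 'a' from first, 'i' from second => "ai"
Result: egcjeiai

egcjeiai


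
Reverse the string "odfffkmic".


Input: odfffkmic
Reading characters right to left:
  Position 8: 'c'
  Position 7: 'i'
  Position 6: 'm'
  Position 5: 'k'
  Position 4: 'f'
  Position 3: 'f'
  Position 2: 'f'
  Position 1: 'd'
  Position 0: 'o'
Reversed: cimkfffdo

cimkfffdo


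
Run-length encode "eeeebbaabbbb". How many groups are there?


Input: eeeebbaabbbb
Scanning for consecutive runs:
  Group 1: 'e' x 4 (positions 0-3)
  Group 2: 'b' x 2 (positions 4-5)
  Group 3: 'a' x 2 (positions 6-7)
  Group 4: 'b' x 4 (positions 8-11)
Total groups: 4

4


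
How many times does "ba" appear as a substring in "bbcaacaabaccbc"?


Searching for "ba" in "bbcaacaabaccbc"
Scanning each position:
  Position 0: "bb" => no
  Position 1: "bc" => no
  Position 2: "ca" => no
  Position 3: "aa" => no
  Position 4: "ac" => no
  Position 5: "ca" => no
  Position 6: "aa" => no
  Position 7: "ab" => no
  Position 8: "ba" => MATCH
  Position 9: "ac" => no
  Position 10: "cc" => no
  Position 11: "cb" => no
  Position 12: "bc" => no
Total occurrences: 1

1


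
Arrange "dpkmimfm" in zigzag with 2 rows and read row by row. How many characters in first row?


Zigzag "dpkmimfm" into 2 rows:
Placing characters:
  'd' => row 0
  'p' => row 1
  'k' => row 0
  'm' => row 1
  'i' => row 0
  'm' => row 1
  'f' => row 0
  'm' => row 1
Rows:
  Row 0: "dkif"
  Row 1: "pmmm"
First row length: 4

4


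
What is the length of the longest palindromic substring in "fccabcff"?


Input: "fccabcff"
Checking substrings for palindromes:
  [1:3] "cc" (len 2) => palindrome
  [6:8] "ff" (len 2) => palindrome
Longest palindromic substring: "cc" with length 2

2


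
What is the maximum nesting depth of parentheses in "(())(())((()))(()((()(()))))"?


Input: "(())(())((()))(()((()(()))))"
Tracking depth:
  Position 0 '(': depth becomes 1
  Position 1 '(': depth becomes 2
  Position 2 ')': depth becomes 1
  Position 3 ')': depth becomes 0
  Position 4 '(': depth becomes 1
  Position 5 '(': depth becomes 2
  Position 6 ')': depth becomes 1
  Position 7 ')': depth becomes 0
  Position 8 '(': depth becomes 1
  Position 9 '(': depth becomes 2
  Position 10 '(': depth becomes 3
  Position 11 ')': depth becomes 2
  Position 12 ')': depth becomes 1
  Position 13 ')': depth becomes 0
  Position 14 '(': depth becomes 1
  Position 15 '(': depth becomes 2
  Position 16 ')': depth becomes 1
  Position 17 '(': depth becomes 2
  Position 18 '(': depth becomes 3
  Position 19 '(': depth becomes 4
  Position 20 ')': depth becomes 3
  Position 21 '(': depth becomes 4
  Position 22 '(': depth becomes 5
  Position 23 ')': depth becomes 4
  Position 24 ')': depth becomes 3
  Position 25 ')': depth becomes 2
  Position 26 ')': depth becomes 1
  Position 27 ')': depth becomes 0
Maximum depth reached: 5

5


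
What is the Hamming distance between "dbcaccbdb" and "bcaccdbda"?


Comparing "dbcaccbdb" and "bcaccdbda" position by position:
  Position 0: 'd' vs 'b' => differ
  Position 1: 'b' vs 'c' => differ
  Position 2: 'c' vs 'a' => differ
  Position 3: 'a' vs 'c' => differ
  Position 4: 'c' vs 'c' => same
  Position 5: 'c' vs 'd' => differ
  Position 6: 'b' vs 'b' => same
  Position 7: 'd' vs 'd' => same
  Position 8: 'b' vs 'a' => differ
Total differences (Hamming distance): 6

6


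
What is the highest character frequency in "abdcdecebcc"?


Input: abdcdecebcc
Character counts:
  'a': 1
  'b': 2
  'c': 4
  'd': 2
  'e': 2
Maximum frequency: 4

4


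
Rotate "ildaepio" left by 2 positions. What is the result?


Input: "ildaepio", rotate left by 2
First 2 characters: "il"
Remaining characters: "daepio"
Concatenate remaining + first: "daepio" + "il" = "daepioil"

daepioil


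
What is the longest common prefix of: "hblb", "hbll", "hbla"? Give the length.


Words: hblb, hbll, hbla
  Position 0: all 'h' => match
  Position 1: all 'b' => match
  Position 2: all 'l' => match
  Position 3: ('b', 'l', 'a') => mismatch, stop
LCP = "hbl" (length 3)

3


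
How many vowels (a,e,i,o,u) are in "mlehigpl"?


Input: mlehigpl
Checking each character:
  'm' at position 0: consonant
  'l' at position 1: consonant
  'e' at position 2: vowel (running total: 1)
  'h' at position 3: consonant
  'i' at position 4: vowel (running total: 2)
  'g' at position 5: consonant
  'p' at position 6: consonant
  'l' at position 7: consonant
Total vowels: 2

2


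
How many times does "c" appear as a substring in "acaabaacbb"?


Searching for "c" in "acaabaacbb"
Scanning each position:
  Position 0: "a" => no
  Position 1: "c" => MATCH
  Position 2: "a" => no
  Position 3: "a" => no
  Position 4: "b" => no
  Position 5: "a" => no
  Position 6: "a" => no
  Position 7: "c" => MATCH
  Position 8: "b" => no
  Position 9: "b" => no
Total occurrences: 2

2


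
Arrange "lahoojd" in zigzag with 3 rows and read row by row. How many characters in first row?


Zigzag "lahoojd" into 3 rows:
Placing characters:
  'l' => row 0
  'a' => row 1
  'h' => row 2
  'o' => row 1
  'o' => row 0
  'j' => row 1
  'd' => row 2
Rows:
  Row 0: "lo"
  Row 1: "aoj"
  Row 2: "hd"
First row length: 2

2


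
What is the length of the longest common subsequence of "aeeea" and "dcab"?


LCS of "aeeea" and "dcab"
DP table:
           d    c    a    b
      0    0    0    0    0
  a   0    0    0    1    1
  e   0    0    0    1    1
  e   0    0    0    1    1
  e   0    0    0    1    1
  a   0    0    0    1    1
LCS length = dp[5][4] = 1

1


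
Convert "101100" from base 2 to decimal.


Input: "101100" in base 2
Positional expansion:
  Digit '1' (value 1) x 2^5 = 32
  Digit '0' (value 0) x 2^4 = 0
  Digit '1' (value 1) x 2^3 = 8
  Digit '1' (value 1) x 2^2 = 4
  Digit '0' (value 0) x 2^1 = 0
  Digit '0' (value 0) x 2^0 = 0
Sum = 44

44


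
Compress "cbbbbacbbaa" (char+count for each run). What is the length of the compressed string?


Input: cbbbbacbbaa
Runs:
  'c' x 1 => "c1"
  'b' x 4 => "b4"
  'a' x 1 => "a1"
  'c' x 1 => "c1"
  'b' x 2 => "b2"
  'a' x 2 => "a2"
Compressed: "c1b4a1c1b2a2"
Compressed length: 12

12


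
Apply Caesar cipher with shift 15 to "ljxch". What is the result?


Caesar cipher: shift "ljxch" by 15
  'l' (pos 11) + 15 = pos 0 = 'a'
  'j' (pos 9) + 15 = pos 24 = 'y'
  'x' (pos 23) + 15 = pos 12 = 'm'
  'c' (pos 2) + 15 = pos 17 = 'r'
  'h' (pos 7) + 15 = pos 22 = 'w'
Result: aymrw

aymrw


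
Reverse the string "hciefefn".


Input: hciefefn
Reading characters right to left:
  Position 7: 'n'
  Position 6: 'f'
  Position 5: 'e'
  Position 4: 'f'
  Position 3: 'e'
  Position 2: 'i'
  Position 1: 'c'
  Position 0: 'h'
Reversed: nfefeich

nfefeich


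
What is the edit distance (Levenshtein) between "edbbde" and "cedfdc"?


Computing edit distance: "edbbde" -> "cedfdc"
DP table:
           c    e    d    f    d    c
      0    1    2    3    4    5    6
  e   1    1    1    2    3    4    5
  d   2    2    2    1    2    3    4
  b   3    3    3    2    2    3    4
  b   4    4    4    3    3    3    4
  d   5    5    5    4    4    3    4
  e   6    6    5    5    5    4    4
Edit distance = dp[6][6] = 4

4


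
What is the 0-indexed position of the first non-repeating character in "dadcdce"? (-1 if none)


Input: dadcdce
Character frequencies:
  'a': 1
  'c': 2
  'd': 3
  'e': 1
Scanning left to right for freq == 1:
  Position 0 ('d'): freq=3, skip
  Position 1 ('a'): unique! => answer = 1

1


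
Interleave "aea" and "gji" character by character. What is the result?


Interleaving "aea" and "gji":
  Position 0: 'a' from first, 'g' from second => "ag"
  Position 1: 'e' from first, 'j' from second => "ej"
  Position 2: 'a' from first, 'i' from second => "ai"
Result: agejai

agejai


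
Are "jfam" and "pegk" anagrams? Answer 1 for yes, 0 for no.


Strings: "jfam", "pegk"
Sorted first:  afjm
Sorted second: egkp
Differ at position 0: 'a' vs 'e' => not anagrams

0


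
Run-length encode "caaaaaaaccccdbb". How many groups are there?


Input: caaaaaaaccccdbb
Scanning for consecutive runs:
  Group 1: 'c' x 1 (positions 0-0)
  Group 2: 'a' x 7 (positions 1-7)
  Group 3: 'c' x 4 (positions 8-11)
  Group 4: 'd' x 1 (positions 12-12)
  Group 5: 'b' x 2 (positions 13-14)
Total groups: 5

5
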